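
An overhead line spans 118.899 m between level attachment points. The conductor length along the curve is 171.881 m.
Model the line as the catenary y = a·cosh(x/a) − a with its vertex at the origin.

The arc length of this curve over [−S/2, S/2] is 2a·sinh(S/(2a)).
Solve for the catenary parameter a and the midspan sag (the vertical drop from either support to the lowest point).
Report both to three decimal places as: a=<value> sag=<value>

seed: a₀ = √(S³/(24(L−S))) = √(118.899³/(24·52.982)) = 36.357793
iter 1: u=1.635124  f(a)=+7.551e+00  f'(a)=-3.772e+00  a ← 36.357793 − (+7.551e+00/-3.772e+00) = 38.359630
iter 2: u=1.549793  f(a)=+6.685e-01  f'(a)=-3.131e+00  a ← 38.359630 − (+6.685e-01/-3.131e+00) = 38.573125
iter 3: u=1.541216  f(a)=+6.363e-03  f'(a)=-3.072e+00  a ← 38.573125 − (+6.363e-03/-3.072e+00) = 38.575197
iter 4: u=1.541133  f(a)=+5.888e-07  f'(a)=-3.071e+00  a ← 38.575197 − (+5.888e-07/-3.071e+00) = 38.575197
iter 5: u=1.541133  f(a)=-2.842e-14  f'(a)=-3.071e+00  a ← 38.575197 − (-2.842e-14/-3.071e+00) = 38.575197
converged: |Δa| < 1e-12 after 5 iterations
sag = a·(cosh(S/(2a)) − 1) = 38.575197·(cosh(1.541133) − 1) = 55.625734
T_max/T_min = cosh(S/(2a)) = 2.442008

a=38.575 sag=55.626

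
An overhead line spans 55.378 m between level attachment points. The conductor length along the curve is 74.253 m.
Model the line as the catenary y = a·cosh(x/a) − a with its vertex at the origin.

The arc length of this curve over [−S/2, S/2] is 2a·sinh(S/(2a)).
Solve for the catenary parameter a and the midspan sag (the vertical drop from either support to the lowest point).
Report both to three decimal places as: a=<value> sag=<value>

a=20.283 sag=22.022

seed: a₀ = √(S³/(24(L−S))) = √(55.378³/(24·18.875)) = 19.362294
iter 1: u=1.430048  f(a)=+2.027e+00  f'(a)=-2.379e+00  a ← 19.362294 − (+2.027e+00/-2.379e+00) = 20.214337
iter 2: u=1.369770  f(a)=+1.415e-01  f'(a)=-2.057e+00  a ← 20.214337 − (+1.415e-01/-2.057e+00) = 20.283101
iter 3: u=1.365127  f(a)=+8.034e-04  f'(a)=-2.034e+00  a ← 20.283101 − (+8.034e-04/-2.034e+00) = 20.283496
iter 4: u=1.365100  f(a)=+2.624e-08  f'(a)=-2.034e+00  a ← 20.283496 − (+2.624e-08/-2.034e+00) = 20.283496
iter 5: u=1.365100  f(a)=-1.421e-14  f'(a)=-2.034e+00  a ← 20.283496 − (-1.421e-14/-2.034e+00) = 20.283496
converged: |Δa| < 1e-12 after 5 iterations
sag = a·(cosh(S/(2a)) − 1) = 20.283496·(cosh(1.365100) − 1) = 22.022499
T_max/T_min = cosh(S/(2a)) = 2.085735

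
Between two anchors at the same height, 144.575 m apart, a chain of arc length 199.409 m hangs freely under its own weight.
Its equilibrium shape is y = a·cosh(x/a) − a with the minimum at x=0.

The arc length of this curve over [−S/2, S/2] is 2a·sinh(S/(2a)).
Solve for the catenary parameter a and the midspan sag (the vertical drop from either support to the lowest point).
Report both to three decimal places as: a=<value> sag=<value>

a=50.438 sag=61.298

seed: a₀ = √(S³/(24(L−S))) = √(144.575³/(24·54.834)) = 47.919162
iter 1: u=1.508530  f(a)=+6.588e+00  f'(a)=-2.854e+00  a ← 47.919162 − (+6.588e+00/-2.854e+00) = 50.227900
iter 2: u=1.439190  f(a)=+5.061e-01  f'(a)=-2.431e+00  a ← 50.227900 − (+5.061e-01/-2.431e+00) = 50.436103
iter 3: u=1.433249  f(a)=+3.535e-03  f'(a)=-2.397e+00  a ← 50.436103 − (+3.535e-03/-2.397e+00) = 50.437578
iter 4: u=1.433207  f(a)=+1.751e-07  f'(a)=-2.396e+00  a ← 50.437578 − (+1.751e-07/-2.396e+00) = 50.437578
iter 5: u=1.433207  f(a)=-5.684e-14  f'(a)=-2.396e+00  a ← 50.437578 − (-5.684e-14/-2.396e+00) = 50.437578
converged: |Δa| < 1e-12 after 5 iterations
sag = a·(cosh(S/(2a)) − 1) = 50.437578·(cosh(1.433207) − 1) = 61.298435
T_max/T_min = cosh(S/(2a)) = 2.215333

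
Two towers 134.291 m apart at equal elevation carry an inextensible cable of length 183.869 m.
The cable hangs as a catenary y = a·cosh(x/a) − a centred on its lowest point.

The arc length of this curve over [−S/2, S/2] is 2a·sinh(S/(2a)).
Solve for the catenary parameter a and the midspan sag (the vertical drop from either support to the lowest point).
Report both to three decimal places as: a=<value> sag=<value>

seed: a₀ = √(S³/(24(L−S))) = √(134.291³/(24·49.578)) = 45.114925
iter 1: u=1.488321  f(a)=+5.790e+00  f'(a)=-2.725e+00  a ← 45.114925 − (+5.790e+00/-2.725e+00) = 47.239715
iter 2: u=1.421378  f(a)=+4.341e-01  f'(a)=-2.330e+00  a ← 47.239715 − (+4.341e-01/-2.330e+00) = 47.426030
iter 3: u=1.415794  f(a)=+2.879e-03  f'(a)=-2.299e+00  a ← 47.426030 − (+2.879e-03/-2.299e+00) = 47.427282
iter 4: u=1.415757  f(a)=+1.284e-07  f'(a)=-2.299e+00  a ← 47.427282 − (+1.284e-07/-2.299e+00) = 47.427282
iter 5: u=1.415757  f(a)=+2.842e-14  f'(a)=-2.299e+00  a ← 47.427282 − (+2.842e-14/-2.299e+00) = 47.427282
converged: |Δa| < 1e-12 after 5 iterations
sag = a·(cosh(S/(2a)) − 1) = 47.427282·(cosh(1.415757) − 1) = 56.019803
T_max/T_min = cosh(S/(2a)) = 2.181173

a=47.427 sag=56.020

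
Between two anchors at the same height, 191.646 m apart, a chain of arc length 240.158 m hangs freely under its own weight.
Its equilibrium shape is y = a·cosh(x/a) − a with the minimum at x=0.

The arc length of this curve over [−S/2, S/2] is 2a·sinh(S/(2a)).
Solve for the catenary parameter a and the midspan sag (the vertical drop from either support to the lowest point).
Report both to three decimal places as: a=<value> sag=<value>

a=80.549 sag=64.044

seed: a₀ = √(S³/(24(L−S))) = √(191.646³/(24·48.512)) = 77.753407
iter 1: u=1.232396  f(a)=+3.820e+00  f'(a)=-1.448e+00  a ← 77.753407 − (+3.820e+00/-1.448e+00) = 80.391689
iter 2: u=1.191952  f(a)=+2.030e-01  f'(a)=-1.298e+00  a ← 80.391689 − (+2.030e-01/-1.298e+00) = 80.548151
iter 3: u=1.189636  f(a)=+6.449e-04  f'(a)=-1.289e+00  a ← 80.548151 − (+6.449e-04/-1.289e+00) = 80.548651
iter 4: u=1.189629  f(a)=+6.551e-09  f'(a)=-1.289e+00  a ← 80.548651 − (+6.551e-09/-1.289e+00) = 80.548651
iter 5: u=1.189629  f(a)=+0.000e+00  f'(a)=-1.289e+00  a ← 80.548651 − (+0.000e+00/-1.289e+00) = 80.548651
converged: |Δa| < 1e-12 after 5 iterations
sag = a·(cosh(S/(2a)) − 1) = 80.548651·(cosh(1.189629) − 1) = 64.044058
T_max/T_min = cosh(S/(2a)) = 1.795098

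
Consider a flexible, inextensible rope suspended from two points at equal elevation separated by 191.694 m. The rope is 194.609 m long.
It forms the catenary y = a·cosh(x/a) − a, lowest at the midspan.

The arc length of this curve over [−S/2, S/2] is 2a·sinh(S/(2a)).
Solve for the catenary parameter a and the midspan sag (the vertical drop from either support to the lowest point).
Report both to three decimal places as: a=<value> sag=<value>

a=318.034 sag=14.553

seed: a₀ = √(S³/(24(L−S))) = √(191.694³/(24·2.915)) = 317.313010
iter 1: u=0.302058  f(a)=+1.333e-02  f'(a)=-1.854e-02  a ← 317.313010 − (+1.333e-02/-1.854e-02) = 318.031789
iter 2: u=0.301376  f(a)=+4.542e-05  f'(a)=-1.842e-02  a ← 318.031789 − (+4.542e-05/-1.842e-02) = 318.034256
iter 3: u=0.301373  f(a)=+5.315e-10  f'(a)=-1.841e-02  a ← 318.034256 − (+5.315e-10/-1.841e-02) = 318.034256
iter 4: u=0.301373  f(a)=+2.842e-14  f'(a)=-1.841e-02  a ← 318.034256 − (+2.842e-14/-1.841e-02) = 318.034256
converged: |Δa| < 1e-12 after 4 iterations
sag = a·(cosh(S/(2a)) − 1) = 318.034256·(cosh(0.301373) − 1) = 14.552505
T_max/T_min = cosh(S/(2a)) = 1.045758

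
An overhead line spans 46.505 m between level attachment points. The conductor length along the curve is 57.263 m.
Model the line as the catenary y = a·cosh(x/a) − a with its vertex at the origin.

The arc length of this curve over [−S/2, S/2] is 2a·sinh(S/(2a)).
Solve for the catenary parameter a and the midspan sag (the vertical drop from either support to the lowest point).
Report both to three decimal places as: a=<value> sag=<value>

a=20.388 sag=14.761

seed: a₀ = √(S³/(24(L−S))) = √(46.505³/(24·10.758)) = 19.736861
iter 1: u=1.178126  f(a)=+7.717e-01  f'(a)=-1.249e+00  a ← 19.736861 − (+7.717e-01/-1.249e+00) = 20.354681
iter 2: u=1.142366  f(a)=+3.772e-02  f'(a)=-1.130e+00  a ← 20.354681 − (+3.772e-02/-1.130e+00) = 20.388068
iter 3: u=1.140496  f(a)=+1.004e-04  f'(a)=-1.124e+00  a ← 20.388068 − (+1.004e-04/-1.124e+00) = 20.388157
iter 4: u=1.140491  f(a)=+7.145e-10  f'(a)=-1.124e+00  a ← 20.388157 − (+7.145e-10/-1.124e+00) = 20.388157
iter 5: u=1.140491  f(a)=-7.105e-15  f'(a)=-1.124e+00  a ← 20.388157 − (-7.105e-15/-1.124e+00) = 20.388157
converged: |Δa| < 1e-12 after 5 iterations
sag = a·(cosh(S/(2a)) − 1) = 20.388157·(cosh(1.140491) − 1) = 14.760666
T_max/T_min = cosh(S/(2a)) = 1.723982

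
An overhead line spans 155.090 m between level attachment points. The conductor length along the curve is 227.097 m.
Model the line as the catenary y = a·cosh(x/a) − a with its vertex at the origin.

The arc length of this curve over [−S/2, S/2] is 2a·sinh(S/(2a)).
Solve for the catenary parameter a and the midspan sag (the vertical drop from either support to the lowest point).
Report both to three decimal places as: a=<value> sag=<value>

seed: a₀ = √(S³/(24(L−S))) = √(155.090³/(24·72.007)) = 46.460375
iter 1: u=1.669057  f(a)=+1.072e+01  f'(a)=-4.054e+00  a ← 46.460375 − (+1.072e+01/-4.054e+00) = 49.105194
iter 2: u=1.579161  f(a)=+9.836e-01  f'(a)=-3.341e+00  a ← 49.105194 − (+9.836e-01/-3.341e+00) = 49.399596
iter 3: u=1.569750  f(a)=+1.013e-02  f'(a)=-3.273e+00  a ← 49.399596 − (+1.013e-02/-3.273e+00) = 49.402691
iter 4: u=1.569651  f(a)=+1.098e-06  f'(a)=-3.272e+00  a ← 49.402691 − (+1.098e-06/-3.272e+00) = 49.402691
iter 5: u=1.569651  f(a)=+0.000e+00  f'(a)=-3.272e+00  a ← 49.402691 − (+0.000e+00/-3.272e+00) = 49.402691
converged: |Δa| < 1e-12 after 5 iterations
sag = a·(cosh(S/(2a)) − 1) = 49.402691·(cosh(1.569651) − 1) = 74.427385
T_max/T_min = cosh(S/(2a)) = 2.506545

a=49.403 sag=74.427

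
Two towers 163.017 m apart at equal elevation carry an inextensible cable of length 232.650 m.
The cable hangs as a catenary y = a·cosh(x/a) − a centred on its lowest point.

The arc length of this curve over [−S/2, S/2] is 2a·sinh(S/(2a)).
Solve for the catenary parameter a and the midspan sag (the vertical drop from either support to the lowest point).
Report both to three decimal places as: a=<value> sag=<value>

seed: a₀ = √(S³/(24(L−S))) = √(163.017³/(24·69.633)) = 50.913877
iter 1: u=1.600909  f(a)=+9.488e+00  f'(a)=-3.504e+00  a ← 50.913877 − (+9.488e+00/-3.504e+00) = 53.621755
iter 2: u=1.520064  f(a)=+8.095e-01  f'(a)=-2.929e+00  a ← 53.621755 − (+8.095e-01/-2.929e+00) = 53.898106
iter 3: u=1.512270  f(a)=+7.107e-03  f'(a)=-2.878e+00  a ← 53.898106 − (+7.107e-03/-2.878e+00) = 53.900575
iter 4: u=1.512201  f(a)=+5.584e-07  f'(a)=-2.877e+00  a ← 53.900575 − (+5.584e-07/-2.877e+00) = 53.900575
iter 5: u=1.512201  f(a)=-5.684e-14  f'(a)=-2.877e+00  a ← 53.900575 − (-5.684e-14/-2.877e+00) = 53.900575
converged: |Δa| < 1e-12 after 5 iterations
sag = a·(cosh(S/(2a)) − 1) = 53.900575·(cosh(1.512201) − 1) = 74.305422
T_max/T_min = cosh(S/(2a)) = 2.378565

a=53.901 sag=74.305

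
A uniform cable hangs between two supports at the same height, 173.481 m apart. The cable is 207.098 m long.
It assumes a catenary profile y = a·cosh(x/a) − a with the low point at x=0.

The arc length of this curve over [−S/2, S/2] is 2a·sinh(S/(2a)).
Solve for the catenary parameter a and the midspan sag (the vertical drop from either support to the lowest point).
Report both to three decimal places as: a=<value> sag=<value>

seed: a₀ = √(S³/(24(L−S))) = √(173.481³/(24·33.617)) = 80.443837
iter 1: u=1.078274  f(a)=+2.009e+00  f'(a)=-9.371e-01  a ← 80.443837 − (+2.009e+00/-9.371e-01) = 82.587999
iter 2: u=1.050280  f(a)=+8.314e-02  f'(a)=-8.610e-01  a ← 82.587999 − (+8.314e-02/-8.610e-01) = 82.684557
iter 3: u=1.049053  f(a)=+1.559e-04  f'(a)=-8.578e-01  a ← 82.684557 − (+1.559e-04/-8.578e-01) = 82.684739
iter 4: u=1.049051  f(a)=+5.509e-10  f'(a)=-8.578e-01  a ← 82.684739 − (+5.509e-10/-8.578e-01) = 82.684739
iter 5: u=1.049051  f(a)=+2.842e-14  f'(a)=-8.578e-01  a ← 82.684739 − (+2.842e-14/-8.578e-01) = 82.684739
converged: |Δa| < 1e-12 after 5 iterations
sag = a·(cosh(S/(2a)) − 1) = 82.684739·(cosh(1.049051) − 1) = 49.826247
T_max/T_min = cosh(S/(2a)) = 1.602605

a=82.685 sag=49.826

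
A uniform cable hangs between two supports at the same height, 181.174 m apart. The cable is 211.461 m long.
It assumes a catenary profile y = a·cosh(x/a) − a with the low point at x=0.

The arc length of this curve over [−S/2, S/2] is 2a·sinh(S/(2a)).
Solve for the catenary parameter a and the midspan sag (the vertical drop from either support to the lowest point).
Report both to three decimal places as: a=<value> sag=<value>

a=92.636 sag=47.936

seed: a₀ = √(S³/(24(L−S))) = √(181.174³/(24·30.287)) = 90.450310
iter 1: u=1.001511  f(a)=+1.556e+00  f'(a)=-7.393e-01  a ← 90.450310 − (+1.556e+00/-7.393e-01) = 92.554569
iter 2: u=0.978742  f(a)=+5.594e-02  f'(a)=-6.870e-01  a ← 92.554569 − (+5.594e-02/-6.870e-01) = 92.636002
iter 3: u=0.977881  f(a)=+7.833e-05  f'(a)=-6.851e-01  a ← 92.636002 − (+7.833e-05/-6.851e-01) = 92.636116
iter 4: u=0.977880  f(a)=+1.540e-10  f'(a)=-6.851e-01  a ← 92.636116 − (+1.540e-10/-6.851e-01) = 92.636116
iter 5: u=0.977880  f(a)=+2.842e-14  f'(a)=-6.851e-01  a ← 92.636116 − (+2.842e-14/-6.851e-01) = 92.636116
converged: |Δa| < 1e-12 after 5 iterations
sag = a·(cosh(S/(2a)) − 1) = 92.636116·(cosh(0.977880) − 1) = 47.935533
T_max/T_min = cosh(S/(2a)) = 1.517461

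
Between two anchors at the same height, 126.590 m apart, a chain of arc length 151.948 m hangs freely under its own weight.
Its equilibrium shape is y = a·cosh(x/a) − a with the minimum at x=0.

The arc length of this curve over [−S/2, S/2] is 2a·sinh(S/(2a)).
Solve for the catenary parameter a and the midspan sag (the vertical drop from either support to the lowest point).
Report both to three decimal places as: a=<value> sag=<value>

seed: a₀ = √(S³/(24(L−S))) = √(126.590³/(24·25.358)) = 57.734576
iter 1: u=1.096310  f(a)=+1.568e+00  f'(a)=-9.886e-01  a ← 57.734576 − (+1.568e+00/-9.886e-01) = 59.320813
iter 2: u=1.066995  f(a)=+6.695e-02  f'(a)=-9.059e-01  a ← 59.320813 − (+6.695e-02/-9.059e-01) = 59.394725
iter 3: u=1.065667  f(a)=+1.341e-04  f'(a)=-9.022e-01  a ← 59.394725 − (+1.341e-04/-9.022e-01) = 59.394873
iter 4: u=1.065664  f(a)=+5.402e-10  f'(a)=-9.022e-01  a ← 59.394873 − (+5.402e-10/-9.022e-01) = 59.394873
iter 5: u=1.065664  f(a)=-2.842e-14  f'(a)=-9.022e-01  a ← 59.394873 − (-2.842e-14/-9.022e-01) = 59.394873
converged: |Δa| < 1e-12 after 5 iterations
sag = a·(cosh(S/(2a)) − 1) = 59.394873·(cosh(1.065664) − 1) = 37.040596
T_max/T_min = cosh(S/(2a)) = 1.623633

a=59.395 sag=37.041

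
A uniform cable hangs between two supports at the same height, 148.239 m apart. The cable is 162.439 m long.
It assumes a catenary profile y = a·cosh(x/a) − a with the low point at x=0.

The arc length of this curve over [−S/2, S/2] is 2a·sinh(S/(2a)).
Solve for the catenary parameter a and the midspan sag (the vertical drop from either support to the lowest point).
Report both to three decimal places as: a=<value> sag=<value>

seed: a₀ = √(S³/(24(L−S))) = √(148.239³/(24·14.200)) = 97.767368
iter 1: u=0.758121  f(a)=+4.137e-01  f'(a)=-3.075e-01  a ← 97.767368 − (+4.137e-01/-3.075e-01) = 99.112613
iter 2: u=0.747831  f(a)=+8.693e-03  f'(a)=-2.947e-01  a ← 99.112613 − (+8.693e-03/-2.947e-01) = 99.142110
iter 3: u=0.747609  f(a)=+4.022e-06  f'(a)=-2.945e-01  a ← 99.142110 − (+4.022e-06/-2.945e-01) = 99.142123
iter 4: u=0.747609  f(a)=+8.527e-13  f'(a)=-2.945e-01  a ← 99.142123 − (+8.527e-13/-2.945e-01) = 99.142123
converged: |Δa| < 1e-12 after 4 iterations
sag = a·(cosh(S/(2a)) − 1) = 99.142123·(cosh(0.747609) − 1) = 29.020928
T_max/T_min = cosh(S/(2a)) = 1.292720

a=99.142 sag=29.021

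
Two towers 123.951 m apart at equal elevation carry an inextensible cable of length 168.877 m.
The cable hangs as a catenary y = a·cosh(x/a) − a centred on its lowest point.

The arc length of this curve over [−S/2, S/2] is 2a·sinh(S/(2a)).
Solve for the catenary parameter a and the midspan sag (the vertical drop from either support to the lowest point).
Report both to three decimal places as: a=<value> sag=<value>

a=44.144 sag=51.138

seed: a₀ = √(S³/(24(L−S))) = √(123.951³/(24·44.926)) = 42.026242
iter 1: u=1.474686  f(a)=+5.146e+00  f'(a)=-2.641e+00  a ← 42.026242 − (+5.146e+00/-2.641e+00) = 43.974986
iter 2: u=1.409335  f(a)=+3.796e-01  f'(a)=-2.264e+00  a ← 43.974986 − (+3.796e-01/-2.264e+00) = 44.142627
iter 3: u=1.403983  f(a)=+2.429e-03  f'(a)=-2.235e+00  a ← 44.142627 − (+2.429e-03/-2.235e+00) = 44.143714
iter 4: u=1.403948  f(a)=+1.008e-07  f'(a)=-2.235e+00  a ← 44.143714 − (+1.008e-07/-2.235e+00) = 44.143714
iter 5: u=1.403948  f(a)=+5.684e-14  f'(a)=-2.235e+00  a ← 44.143714 − (+5.684e-14/-2.235e+00) = 44.143714
converged: |Δa| < 1e-12 after 5 iterations
sag = a·(cosh(S/(2a)) − 1) = 44.143714·(cosh(1.403948) − 1) = 51.137595
T_max/T_min = cosh(S/(2a)) = 2.158434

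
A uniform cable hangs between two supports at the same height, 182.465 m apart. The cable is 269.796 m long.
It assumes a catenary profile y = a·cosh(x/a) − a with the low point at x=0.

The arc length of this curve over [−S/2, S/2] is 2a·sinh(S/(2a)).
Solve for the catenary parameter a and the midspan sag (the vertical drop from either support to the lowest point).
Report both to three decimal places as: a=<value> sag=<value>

seed: a₀ = √(S³/(24(L−S))) = √(182.465³/(24·87.331)) = 53.836835
iter 1: u=1.694611  f(a)=+1.343e+01  f'(a)=-4.277e+00  a ← 53.836835 − (+1.343e+01/-4.277e+00) = 56.977520
iter 2: u=1.601202  f(a)=+1.265e+00  f'(a)=-3.506e+00  a ← 56.977520 − (+1.265e+00/-3.506e+00) = 57.338365
iter 3: u=1.591125  f(a)=+1.380e-02  f'(a)=-3.430e+00  a ← 57.338365 − (+1.380e-02/-3.430e+00) = 57.342388
iter 4: u=1.591013  f(a)=+1.681e-06  f'(a)=-3.429e+00  a ← 57.342388 − (+1.681e-06/-3.429e+00) = 57.342389
iter 5: u=1.591013  f(a)=+1.137e-13  f'(a)=-3.429e+00  a ← 57.342389 − (+1.137e-13/-3.429e+00) = 57.342389
converged: |Δa| < 1e-12 after 5 iterations
sag = a·(cosh(S/(2a)) − 1) = 57.342389·(cosh(1.591013) − 1) = 89.237351
T_max/T_min = cosh(S/(2a)) = 2.556220

a=57.342 sag=89.237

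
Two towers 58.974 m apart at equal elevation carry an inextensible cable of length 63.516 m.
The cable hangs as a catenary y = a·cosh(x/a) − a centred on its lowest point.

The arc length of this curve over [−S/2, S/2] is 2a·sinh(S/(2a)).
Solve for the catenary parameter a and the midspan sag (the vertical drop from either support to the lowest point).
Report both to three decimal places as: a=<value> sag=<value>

a=43.870 sag=10.289

seed: a₀ = √(S³/(24(L−S))) = √(58.974³/(24·4.542)) = 43.377218
iter 1: u=0.679781  f(a)=+1.061e-01  f'(a)=-2.193e-01  a ← 43.377218 − (+1.061e-01/-2.193e-01) = 43.861149
iter 2: u=0.672281  f(a)=+1.802e-03  f'(a)=-2.119e-01  a ← 43.861149 − (+1.802e-03/-2.119e-01) = 43.869654
iter 3: u=0.672150  f(a)=+5.395e-07  f'(a)=-2.117e-01  a ← 43.869654 − (+5.395e-07/-2.117e-01) = 43.869656
iter 4: u=0.672150  f(a)=+5.684e-14  f'(a)=-2.117e-01  a ← 43.869656 − (+5.684e-14/-2.117e-01) = 43.869656
converged: |Δa| < 1e-12 after 4 iterations
sag = a·(cosh(S/(2a)) − 1) = 43.869656·(cosh(0.672150) − 1) = 10.288605
T_max/T_min = cosh(S/(2a)) = 1.234527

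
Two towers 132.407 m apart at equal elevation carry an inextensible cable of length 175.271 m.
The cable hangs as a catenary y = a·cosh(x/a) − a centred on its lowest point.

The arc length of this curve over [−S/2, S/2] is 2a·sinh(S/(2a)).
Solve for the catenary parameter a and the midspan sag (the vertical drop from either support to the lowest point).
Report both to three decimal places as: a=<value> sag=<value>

a=49.656 sag=51.070

seed: a₀ = √(S³/(24(L−S))) = √(132.407³/(24·42.864)) = 47.502279
iter 1: u=1.393691  f(a)=+4.361e+00  f'(a)=-2.180e+00  a ← 47.502279 − (+4.361e+00/-2.180e+00) = 49.502174
iter 2: u=1.337386  f(a)=+2.905e-01  f'(a)=-1.899e+00  a ← 49.502174 − (+2.905e-01/-1.899e+00) = 49.655172
iter 3: u=1.333265  f(a)=+1.493e-03  f'(a)=-1.879e+00  a ← 49.655172 − (+1.493e-03/-1.879e+00) = 49.655966
iter 4: u=1.333244  f(a)=+3.987e-08  f'(a)=-1.879e+00  a ← 49.655966 − (+3.987e-08/-1.879e+00) = 49.655966
iter 5: u=1.333244  f(a)=-2.842e-14  f'(a)=-1.879e+00  a ← 49.655966 − (-2.842e-14/-1.879e+00) = 49.655966
converged: |Δa| < 1e-12 after 5 iterations
sag = a·(cosh(S/(2a)) − 1) = 49.655966·(cosh(1.333244) − 1) = 51.069879
T_max/T_min = cosh(S/(2a)) = 2.028474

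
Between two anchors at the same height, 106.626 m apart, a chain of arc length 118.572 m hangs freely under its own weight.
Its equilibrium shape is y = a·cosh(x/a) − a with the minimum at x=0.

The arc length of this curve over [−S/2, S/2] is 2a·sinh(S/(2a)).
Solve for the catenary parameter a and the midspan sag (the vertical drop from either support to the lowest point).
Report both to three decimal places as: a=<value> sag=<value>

a=66.090 sag=22.695

seed: a₀ = √(S³/(24(L−S))) = √(106.626³/(24·11.946)) = 65.024617
iter 1: u=0.819889  f(a)=+4.080e-01  f'(a)=-3.927e-01  a ← 65.024617 − (+4.080e-01/-3.927e-01) = 66.063506
iter 2: u=0.806996  f(a)=+9.984e-03  f'(a)=-3.737e-01  a ← 66.063506 − (+9.984e-03/-3.737e-01) = 66.090220
iter 3: u=0.806670  f(a)=+6.310e-06  f'(a)=-3.732e-01  a ← 66.090220 − (+6.310e-06/-3.732e-01) = 66.090237
iter 4: u=0.806670  f(a)=+2.544e-12  f'(a)=-3.732e-01  a ← 66.090237 − (+2.544e-12/-3.732e-01) = 66.090237
converged: |Δa| < 1e-12 after 4 iterations
sag = a·(cosh(S/(2a)) − 1) = 66.090237·(cosh(0.806670) − 1) = 22.694611
T_max/T_min = cosh(S/(2a)) = 1.343388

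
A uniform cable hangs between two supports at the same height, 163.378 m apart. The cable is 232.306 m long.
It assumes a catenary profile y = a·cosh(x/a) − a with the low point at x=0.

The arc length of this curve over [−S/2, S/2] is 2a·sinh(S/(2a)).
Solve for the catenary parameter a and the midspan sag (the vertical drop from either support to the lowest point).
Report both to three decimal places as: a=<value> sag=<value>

a=54.321 sag=73.906

seed: a₀ = √(S³/(24(L−S))) = √(163.378³/(24·68.928)) = 51.343669
iter 1: u=1.591024  f(a)=+9.269e+00  f'(a)=-3.429e+00  a ← 51.343669 − (+9.269e+00/-3.429e+00) = 54.046700
iter 2: u=1.511452  f(a)=+7.823e-01  f'(a)=-2.873e+00  a ← 54.046700 − (+7.823e-01/-2.873e+00) = 54.319021
iter 3: u=1.503875  f(a)=+6.707e-03  f'(a)=-2.824e+00  a ← 54.319021 − (+6.707e-03/-2.824e+00) = 54.321396
iter 4: u=1.503809  f(a)=+5.023e-07  f'(a)=-2.823e+00  a ← 54.321396 − (+5.023e-07/-2.823e+00) = 54.321396
iter 5: u=1.503809  f(a)=+2.842e-14  f'(a)=-2.823e+00  a ← 54.321396 − (+2.842e-14/-2.823e+00) = 54.321396
converged: |Δa| < 1e-12 after 5 iterations
sag = a·(cosh(S/(2a)) − 1) = 54.321396·(cosh(1.503809) − 1) = 73.906267
T_max/T_min = cosh(S/(2a)) = 2.360537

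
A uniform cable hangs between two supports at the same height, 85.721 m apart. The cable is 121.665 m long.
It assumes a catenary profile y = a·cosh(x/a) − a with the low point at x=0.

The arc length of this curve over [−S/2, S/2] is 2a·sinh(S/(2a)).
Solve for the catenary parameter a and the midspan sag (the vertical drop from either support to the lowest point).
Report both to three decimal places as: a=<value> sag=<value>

seed: a₀ = √(S³/(24(L−S))) = √(85.721³/(24·35.944)) = 27.021660
iter 1: u=1.586153  f(a)=+4.802e+00  f'(a)=-3.393e+00  a ← 27.021660 − (+4.802e+00/-3.393e+00) = 28.437062
iter 2: u=1.507206  f(a)=+4.031e-01  f'(a)=-2.845e+00  a ← 28.437062 − (+4.031e-01/-2.845e+00) = 28.578752
iter 3: u=1.499733  f(a)=+3.416e-03  f'(a)=-2.797e+00  a ← 28.578752 − (+3.416e-03/-2.797e+00) = 28.579973
iter 4: u=1.499669  f(a)=+2.498e-07  f'(a)=-2.797e+00  a ← 28.579973 − (+2.498e-07/-2.797e+00) = 28.579973
iter 5: u=1.499669  f(a)=-1.421e-14  f'(a)=-2.797e+00  a ← 28.579973 − (-1.421e-14/-2.797e+00) = 28.579973
converged: |Δa| < 1e-12 after 5 iterations
sag = a·(cosh(S/(2a)) − 1) = 28.579973·(cosh(1.499669) − 1) = 38.631692
T_max/T_min = cosh(S/(2a)) = 2.351705

a=28.580 sag=38.632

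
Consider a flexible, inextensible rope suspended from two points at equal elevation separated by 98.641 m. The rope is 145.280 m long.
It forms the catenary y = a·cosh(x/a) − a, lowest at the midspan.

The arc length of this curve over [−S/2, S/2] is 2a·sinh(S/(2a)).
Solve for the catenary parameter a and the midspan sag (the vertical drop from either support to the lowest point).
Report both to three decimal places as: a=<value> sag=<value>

seed: a₀ = √(S³/(24(L−S))) = √(98.641³/(24·46.639)) = 29.282352
iter 1: u=1.684308  f(a)=+7.080e+00  f'(a)=-4.186e+00  a ← 29.282352 − (+7.080e+00/-4.186e+00) = 30.973931
iter 2: u=1.592323  f(a)=+6.599e-01  f'(a)=-3.439e+00  a ← 30.973931 − (+6.599e-01/-3.439e+00) = 31.165829
iter 3: u=1.582518  f(a)=+7.033e-03  f'(a)=-3.366e+00  a ← 31.165829 − (+7.033e-03/-3.366e+00) = 31.167918
iter 4: u=1.582412  f(a)=+8.176e-07  f'(a)=-3.365e+00  a ← 31.167918 − (+8.176e-07/-3.365e+00) = 31.167918
iter 5: u=1.582412  f(a)=+0.000e+00  f'(a)=-3.365e+00  a ← 31.167918 − (+0.000e+00/-3.365e+00) = 31.167918
converged: |Δa| < 1e-12 after 5 iterations
sag = a·(cosh(S/(2a)) − 1) = 31.167918·(cosh(1.582412) − 1) = 47.876428
T_max/T_min = cosh(S/(2a)) = 2.536080

a=31.168 sag=47.876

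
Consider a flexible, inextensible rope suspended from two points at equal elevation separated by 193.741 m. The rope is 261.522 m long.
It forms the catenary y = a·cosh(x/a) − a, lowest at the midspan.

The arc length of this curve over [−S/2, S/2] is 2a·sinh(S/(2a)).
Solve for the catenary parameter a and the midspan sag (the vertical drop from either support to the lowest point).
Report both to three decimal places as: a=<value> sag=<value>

seed: a₀ = √(S³/(24(L−S))) = √(193.741³/(24·67.781)) = 66.860974
iter 1: u=1.448835  f(a)=+7.480e+00  f'(a)=-2.486e+00  a ← 66.860974 − (+7.480e+00/-2.486e+00) = 69.869522
iter 2: u=1.386449  f(a)=+5.345e-01  f'(a)=-2.143e+00  a ← 69.869522 − (+5.345e-01/-2.143e+00) = 70.118994
iter 3: u=1.381516  f(a)=+3.194e-03  f'(a)=-2.117e+00  a ← 70.118994 − (+3.194e-03/-2.117e+00) = 70.120503
iter 4: u=1.381486  f(a)=+1.155e-07  f'(a)=-2.117e+00  a ← 70.120503 − (+1.155e-07/-2.117e+00) = 70.120503
iter 5: u=1.381486  f(a)=+5.684e-14  f'(a)=-2.117e+00  a ← 70.120503 − (+5.684e-14/-2.117e+00) = 70.120503
converged: |Δa| < 1e-12 after 5 iterations
sag = a·(cosh(S/(2a)) − 1) = 70.120503·(cosh(1.381486) − 1) = 78.255115
T_max/T_min = cosh(S/(2a)) = 2.116009

a=70.121 sag=78.255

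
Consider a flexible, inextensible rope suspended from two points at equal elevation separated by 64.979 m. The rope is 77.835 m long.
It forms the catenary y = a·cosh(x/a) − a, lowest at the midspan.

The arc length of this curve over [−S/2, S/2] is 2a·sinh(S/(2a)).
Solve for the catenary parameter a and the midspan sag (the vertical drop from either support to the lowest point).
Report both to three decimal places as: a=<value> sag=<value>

a=30.667 sag=18.881

seed: a₀ = √(S³/(24(L−S))) = √(64.979³/(24·12.856)) = 29.819543
iter 1: u=1.089537  f(a)=+7.850e-01  f'(a)=-9.690e-01  a ← 29.819543 − (+7.850e-01/-9.690e-01) = 30.629606
iter 2: u=1.060722  f(a)=+3.312e-02  f'(a)=-8.888e-01  a ← 30.629606 − (+3.312e-02/-8.888e-01) = 30.666873
iter 3: u=1.059433  f(a)=+6.474e-05  f'(a)=-8.854e-01  a ← 30.666873 − (+6.474e-05/-8.854e-01) = 30.666946
iter 4: u=1.059431  f(a)=+2.483e-10  f'(a)=-8.853e-01  a ← 30.666946 − (+2.483e-10/-8.853e-01) = 30.666946
iter 5: u=1.059431  f(a)=-1.421e-14  f'(a)=-8.853e-01  a ← 30.666946 − (-1.421e-14/-8.853e-01) = 30.666946
converged: |Δa| < 1e-12 after 5 iterations
sag = a·(cosh(S/(2a)) − 1) = 30.666946·(cosh(1.059431) − 1) = 18.881347
T_max/T_min = cosh(S/(2a)) = 1.615690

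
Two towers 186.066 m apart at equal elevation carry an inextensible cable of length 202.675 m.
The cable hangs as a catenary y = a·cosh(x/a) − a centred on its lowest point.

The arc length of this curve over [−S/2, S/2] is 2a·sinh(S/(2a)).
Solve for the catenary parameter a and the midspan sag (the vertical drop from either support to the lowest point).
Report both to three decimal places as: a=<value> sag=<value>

a=128.791 sag=35.088

seed: a₀ = √(S³/(24(L−S))) = √(186.066³/(24·16.609)) = 127.122718
iter 1: u=0.731836  f(a)=+4.505e-01  f'(a)=-2.756e-01  a ← 127.122718 − (+4.505e-01/-2.756e-01) = 128.757462
iter 2: u=0.722545  f(a)=+8.837e-03  f'(a)=-2.649e-01  a ← 128.757462 − (+8.837e-03/-2.649e-01) = 128.790828
iter 3: u=0.722357  f(a)=+3.552e-06  f'(a)=-2.646e-01  a ← 128.790828 − (+3.552e-06/-2.646e-01) = 128.790841
iter 4: u=0.722357  f(a)=+5.684e-13  f'(a)=-2.646e-01  a ← 128.790841 − (+5.684e-13/-2.646e-01) = 128.790841
converged: |Δa| < 1e-12 after 4 iterations
sag = a·(cosh(S/(2a)) − 1) = 128.790841·(cosh(0.722357) − 1) = 35.088290
T_max/T_min = cosh(S/(2a)) = 1.272444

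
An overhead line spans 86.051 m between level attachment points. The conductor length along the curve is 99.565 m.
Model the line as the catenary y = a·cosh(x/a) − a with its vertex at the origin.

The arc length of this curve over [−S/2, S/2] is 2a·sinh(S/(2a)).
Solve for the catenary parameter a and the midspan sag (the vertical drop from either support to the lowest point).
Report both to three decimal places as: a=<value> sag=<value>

seed: a₀ = √(S³/(24(L−S))) = √(86.051³/(24·13.514)) = 44.323730
iter 1: u=0.970710  f(a)=+6.512e-01  f'(a)=-6.692e-01  a ← 44.323730 − (+6.512e-01/-6.692e-01) = 45.296770
iter 2: u=0.949858  f(a)=+2.206e-02  f'(a)=-6.246e-01  a ← 45.296770 − (+2.206e-02/-6.246e-01) = 45.332091
iter 3: u=0.949118  f(a)=+2.729e-05  f'(a)=-6.230e-01  a ← 45.332091 − (+2.729e-05/-6.230e-01) = 45.332135
iter 4: u=0.949117  f(a)=+4.188e-11  f'(a)=-6.230e-01  a ← 45.332135 − (+4.188e-11/-6.230e-01) = 45.332135
iter 5: u=0.949117  f(a)=-1.421e-14  f'(a)=-6.230e-01  a ← 45.332135 − (-1.421e-14/-6.230e-01) = 45.332135
converged: |Δa| < 1e-12 after 5 iterations
sag = a·(cosh(S/(2a)) − 1) = 45.332135·(cosh(0.949117) − 1) = 21.997649
T_max/T_min = cosh(S/(2a)) = 1.485255

a=45.332 sag=21.998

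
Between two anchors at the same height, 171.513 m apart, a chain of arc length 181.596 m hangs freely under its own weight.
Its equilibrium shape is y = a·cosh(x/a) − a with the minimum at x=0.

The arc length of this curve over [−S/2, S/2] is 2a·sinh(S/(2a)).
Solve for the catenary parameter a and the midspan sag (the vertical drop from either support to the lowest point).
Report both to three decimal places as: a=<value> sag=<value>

seed: a₀ = √(S³/(24(L−S))) = √(171.513³/(24·10.083)) = 144.392641
iter 1: u=0.593912  f(a)=+1.793e-01  f'(a)=-1.446e-01  a ← 144.392641 − (+1.793e-01/-1.446e-01) = 145.632398
iter 2: u=0.588856  f(a)=+2.336e-03  f'(a)=-1.409e-01  a ← 145.632398 − (+2.336e-03/-1.409e-01) = 145.648975
iter 3: u=0.588789  f(a)=+4.079e-07  f'(a)=-1.409e-01  a ← 145.648975 − (+4.079e-07/-1.409e-01) = 145.648978
iter 4: u=0.588789  f(a)=+2.842e-14  f'(a)=-1.409e-01  a ← 145.648978 − (+2.842e-14/-1.409e-01) = 145.648978
converged: |Δa| < 1e-12 after 4 iterations
sag = a·(cosh(S/(2a)) − 1) = 145.648978·(cosh(0.588789) − 1) = 25.984065
T_max/T_min = cosh(S/(2a)) = 1.178402

a=145.649 sag=25.984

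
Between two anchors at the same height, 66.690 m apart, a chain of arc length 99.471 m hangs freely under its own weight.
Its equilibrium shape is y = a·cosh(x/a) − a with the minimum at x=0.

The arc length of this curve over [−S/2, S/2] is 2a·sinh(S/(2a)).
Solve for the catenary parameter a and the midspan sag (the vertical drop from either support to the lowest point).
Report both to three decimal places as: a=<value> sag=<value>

seed: a₀ = √(S³/(24(L−S))) = √(66.690³/(24·32.781)) = 19.416652
iter 1: u=1.717340  f(a)=+5.188e+00  f'(a)=-4.483e+00  a ← 19.416652 − (+5.188e+00/-4.483e+00) = 20.573785
iter 2: u=1.620752  f(a)=+4.999e-01  f'(a)=-3.657e+00  a ← 20.573785 − (+4.999e-01/-3.657e+00) = 20.710475
iter 3: u=1.610055  f(a)=+5.736e-03  f'(a)=-3.574e+00  a ← 20.710475 − (+5.736e-03/-3.574e+00) = 20.712080
iter 4: u=1.609930  f(a)=+7.741e-07  f'(a)=-3.573e+00  a ← 20.712080 − (+7.741e-07/-3.573e+00) = 20.712080
iter 5: u=1.609930  f(a)=+1.421e-14  f'(a)=-3.573e+00  a ← 20.712080 − (+1.421e-14/-3.573e+00) = 20.712080
converged: |Δa| < 1e-12 after 5 iterations
sag = a·(cosh(S/(2a)) − 1) = 20.712080·(cosh(1.609930) − 1) = 33.163798
T_max/T_min = cosh(S/(2a)) = 2.601181

a=20.712 sag=33.164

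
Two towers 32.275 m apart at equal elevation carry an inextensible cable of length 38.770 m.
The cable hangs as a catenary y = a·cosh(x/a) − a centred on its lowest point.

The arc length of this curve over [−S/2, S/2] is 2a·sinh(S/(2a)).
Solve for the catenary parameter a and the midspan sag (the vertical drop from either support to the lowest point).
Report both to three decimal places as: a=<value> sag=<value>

a=15.110 sag=9.468

seed: a₀ = √(S³/(24(L−S))) = √(32.275³/(24·6.495)) = 14.686022
iter 1: u=1.098834  f(a)=+4.036e-01  f'(a)=-9.960e-01  a ← 14.686022 − (+4.036e-01/-9.960e-01) = 15.091212
iter 2: u=1.069331  f(a)=+1.731e-02  f'(a)=-9.123e-01  a ← 15.091212 − (+1.731e-02/-9.123e-01) = 15.110181
iter 3: u=1.067989  f(a)=+3.497e-05  f'(a)=-9.086e-01  a ← 15.110181 − (+3.497e-05/-9.086e-01) = 15.110220
iter 4: u=1.067986  f(a)=+1.435e-10  f'(a)=-9.086e-01  a ← 15.110220 − (+1.435e-10/-9.086e-01) = 15.110220
iter 5: u=1.067986  f(a)=-7.105e-15  f'(a)=-9.086e-01  a ← 15.110220 − (-7.105e-15/-9.086e-01) = 15.110220
converged: |Δa| < 1e-12 after 5 iterations
sag = a·(cosh(S/(2a)) − 1) = 15.110220·(cosh(1.067986) − 1) = 9.468164
T_max/T_min = cosh(S/(2a)) = 1.626607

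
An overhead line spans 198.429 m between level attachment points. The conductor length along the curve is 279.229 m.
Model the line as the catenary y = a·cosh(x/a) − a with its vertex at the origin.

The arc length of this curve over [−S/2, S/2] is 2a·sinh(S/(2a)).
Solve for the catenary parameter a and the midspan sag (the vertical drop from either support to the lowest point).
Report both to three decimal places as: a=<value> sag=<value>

a=67.037 sag=87.838

seed: a₀ = √(S³/(24(L−S))) = √(198.429³/(24·80.800)) = 63.474080
iter 1: u=1.563071  f(a)=+1.046e+01  f'(a)=-3.225e+00  a ← 63.474080 − (+1.046e+01/-3.225e+00) = 66.719178
iter 2: u=1.487046  f(a)=+8.561e-01  f'(a)=-2.717e+00  a ← 66.719178 − (+8.561e-01/-2.717e+00) = 67.034267
iter 3: u=1.480056  f(a)=+6.857e-03  f'(a)=-2.674e+00  a ← 67.034267 − (+6.857e-03/-2.674e+00) = 67.036832
iter 4: u=1.480000  f(a)=+4.476e-07  f'(a)=-2.673e+00  a ← 67.036832 − (+4.476e-07/-2.673e+00) = 67.036832
iter 5: u=1.480000  f(a)=+0.000e+00  f'(a)=-2.673e+00  a ← 67.036832 − (+0.000e+00/-2.673e+00) = 67.036832
converged: |Δa| < 1e-12 after 5 iterations
sag = a·(cosh(S/(2a)) − 1) = 67.036832·(cosh(1.480000) − 1) = 87.837780
T_max/T_min = cosh(S/(2a)) = 2.310291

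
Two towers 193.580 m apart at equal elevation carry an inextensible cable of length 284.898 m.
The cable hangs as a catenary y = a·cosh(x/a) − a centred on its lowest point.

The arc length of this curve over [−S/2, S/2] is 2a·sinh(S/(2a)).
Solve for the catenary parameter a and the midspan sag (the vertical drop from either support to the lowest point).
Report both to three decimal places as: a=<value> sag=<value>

a=61.229 sag=93.822

seed: a₀ = √(S³/(24(L−S))) = √(193.580³/(24·91.318)) = 57.531661
iter 1: u=1.682378  f(a)=+1.383e+01  f'(a)=-4.169e+00  a ← 57.531661 − (+1.383e+01/-4.169e+00) = 60.849011
iter 2: u=1.590659  f(a)=+1.286e+00  f'(a)=-3.426e+00  a ← 60.849011 − (+1.286e+00/-3.426e+00) = 61.224442
iter 3: u=1.580905  f(a)=+1.365e-02  f'(a)=-3.354e+00  a ← 61.224442 − (+1.365e-02/-3.354e+00) = 61.228512
iter 4: u=1.580799  f(a)=+1.573e-06  f'(a)=-3.353e+00  a ← 61.228512 − (+1.573e-06/-3.353e+00) = 61.228512
iter 5: u=1.580799  f(a)=+5.684e-14  f'(a)=-3.353e+00  a ← 61.228512 − (+5.684e-14/-3.353e+00) = 61.228512
converged: |Δa| < 1e-12 after 5 iterations
sag = a·(cosh(S/(2a)) − 1) = 61.228512·(cosh(1.580799) − 1) = 93.821958
T_max/T_min = cosh(S/(2a)) = 2.532325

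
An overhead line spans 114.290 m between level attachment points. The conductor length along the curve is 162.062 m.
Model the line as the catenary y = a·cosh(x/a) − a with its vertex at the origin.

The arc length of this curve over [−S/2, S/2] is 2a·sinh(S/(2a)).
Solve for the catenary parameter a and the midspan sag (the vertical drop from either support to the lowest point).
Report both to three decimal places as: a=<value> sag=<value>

a=38.159 sag=51.407

seed: a₀ = √(S³/(24(L−S))) = √(114.290³/(24·47.772)) = 36.084444
iter 1: u=1.583646  f(a)=+6.361e+00  f'(a)=-3.374e+00  a ← 36.084444 − (+6.361e+00/-3.374e+00) = 37.969628
iter 2: u=1.505019  f(a)=+5.325e-01  f'(a)=-2.831e+00  a ← 37.969628 − (+5.325e-01/-2.831e+00) = 38.157725
iter 3: u=1.497600  f(a)=+4.485e-03  f'(a)=-2.783e+00  a ← 38.157725 − (+4.485e-03/-2.783e+00) = 38.159336
iter 4: u=1.497537  f(a)=+3.240e-07  f'(a)=-2.783e+00  a ← 38.159336 − (+3.240e-07/-2.783e+00) = 38.159336
iter 5: u=1.497537  f(a)=+2.842e-14  f'(a)=-2.783e+00  a ← 38.159336 − (+2.842e-14/-2.783e+00) = 38.159336
converged: |Δa| < 1e-12 after 5 iterations
sag = a·(cosh(S/(2a)) − 1) = 38.159336·(cosh(1.497537) − 1) = 51.407164
T_max/T_min = cosh(S/(2a)) = 2.347171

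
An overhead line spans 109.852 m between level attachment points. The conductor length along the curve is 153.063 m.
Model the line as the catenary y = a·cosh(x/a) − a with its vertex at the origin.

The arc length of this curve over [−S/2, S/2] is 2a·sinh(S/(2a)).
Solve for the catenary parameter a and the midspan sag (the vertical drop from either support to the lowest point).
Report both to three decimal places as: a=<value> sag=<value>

seed: a₀ = √(S³/(24(L−S))) = √(109.852³/(24·43.211)) = 35.752727
iter 1: u=1.536274  f(a)=+5.395e+00  f'(a)=-3.038e+00  a ← 35.752727 − (+5.395e+00/-3.038e+00) = 37.528703
iter 2: u=1.463573  f(a)=+4.281e-01  f'(a)=-2.573e+00  a ← 37.528703 − (+4.281e-01/-2.573e+00) = 37.695050
iter 3: u=1.457114  f(a)=+3.208e-03  f'(a)=-2.535e+00  a ← 37.695050 − (+3.208e-03/-2.535e+00) = 37.696315
iter 4: u=1.457065  f(a)=+1.831e-07  f'(a)=-2.535e+00  a ← 37.696315 − (+1.831e-07/-2.535e+00) = 37.696315
iter 5: u=1.457065  f(a)=+0.000e+00  f'(a)=-2.535e+00  a ← 37.696315 − (+0.000e+00/-2.535e+00) = 37.696315
converged: |Δa| < 1e-12 after 5 iterations
sag = a·(cosh(S/(2a)) − 1) = 37.696315·(cosh(1.457065) − 1) = 47.615364
T_max/T_min = cosh(S/(2a)) = 2.263130

a=37.696 sag=47.615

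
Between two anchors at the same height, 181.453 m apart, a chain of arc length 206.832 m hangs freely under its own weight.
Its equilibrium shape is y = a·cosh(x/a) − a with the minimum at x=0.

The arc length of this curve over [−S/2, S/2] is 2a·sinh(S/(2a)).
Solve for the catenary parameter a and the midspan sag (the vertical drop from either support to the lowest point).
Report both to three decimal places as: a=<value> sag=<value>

seed: a₀ = √(S³/(24(L−S))) = √(181.453³/(24·25.379)) = 99.038341
iter 1: u=0.916075  f(a)=+1.086e+00  f'(a)=-5.568e-01  a ← 99.038341 − (+1.086e+00/-5.568e-01) = 100.989432
iter 2: u=0.898376  f(a)=+3.294e-02  f'(a)=-5.235e-01  a ← 100.989432 − (+3.294e-02/-5.235e-01) = 101.052342
iter 3: u=0.897817  f(a)=+3.237e-05  f'(a)=-5.225e-01  a ← 101.052342 − (+3.237e-05/-5.225e-01) = 101.052404
iter 4: u=0.897816  f(a)=+3.132e-11  f'(a)=-5.225e-01  a ← 101.052404 − (+3.132e-11/-5.225e-01) = 101.052404
converged: |Δa| < 1e-12 after 4 iterations
sag = a·(cosh(S/(2a)) − 1) = 101.052404·(cosh(0.897816) − 1) = 43.538251
T_max/T_min = cosh(S/(2a)) = 1.430848

a=101.052 sag=43.538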